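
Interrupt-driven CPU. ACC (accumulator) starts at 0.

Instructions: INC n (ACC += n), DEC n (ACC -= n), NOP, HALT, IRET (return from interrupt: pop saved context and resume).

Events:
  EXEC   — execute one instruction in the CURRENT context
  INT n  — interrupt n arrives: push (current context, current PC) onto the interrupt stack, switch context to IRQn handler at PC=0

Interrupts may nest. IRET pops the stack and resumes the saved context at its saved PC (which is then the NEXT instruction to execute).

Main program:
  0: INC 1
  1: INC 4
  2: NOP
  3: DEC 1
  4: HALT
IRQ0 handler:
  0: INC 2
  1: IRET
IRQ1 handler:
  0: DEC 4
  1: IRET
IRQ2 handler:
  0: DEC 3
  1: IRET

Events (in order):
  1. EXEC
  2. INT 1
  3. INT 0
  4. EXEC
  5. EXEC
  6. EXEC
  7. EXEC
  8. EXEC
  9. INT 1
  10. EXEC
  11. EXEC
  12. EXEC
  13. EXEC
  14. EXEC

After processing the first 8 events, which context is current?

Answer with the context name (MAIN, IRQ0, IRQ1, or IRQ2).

Event 1 (EXEC): [MAIN] PC=0: INC 1 -> ACC=1
Event 2 (INT 1): INT 1 arrives: push (MAIN, PC=1), enter IRQ1 at PC=0 (depth now 1)
Event 3 (INT 0): INT 0 arrives: push (IRQ1, PC=0), enter IRQ0 at PC=0 (depth now 2)
Event 4 (EXEC): [IRQ0] PC=0: INC 2 -> ACC=3
Event 5 (EXEC): [IRQ0] PC=1: IRET -> resume IRQ1 at PC=0 (depth now 1)
Event 6 (EXEC): [IRQ1] PC=0: DEC 4 -> ACC=-1
Event 7 (EXEC): [IRQ1] PC=1: IRET -> resume MAIN at PC=1 (depth now 0)
Event 8 (EXEC): [MAIN] PC=1: INC 4 -> ACC=3

Answer: MAIN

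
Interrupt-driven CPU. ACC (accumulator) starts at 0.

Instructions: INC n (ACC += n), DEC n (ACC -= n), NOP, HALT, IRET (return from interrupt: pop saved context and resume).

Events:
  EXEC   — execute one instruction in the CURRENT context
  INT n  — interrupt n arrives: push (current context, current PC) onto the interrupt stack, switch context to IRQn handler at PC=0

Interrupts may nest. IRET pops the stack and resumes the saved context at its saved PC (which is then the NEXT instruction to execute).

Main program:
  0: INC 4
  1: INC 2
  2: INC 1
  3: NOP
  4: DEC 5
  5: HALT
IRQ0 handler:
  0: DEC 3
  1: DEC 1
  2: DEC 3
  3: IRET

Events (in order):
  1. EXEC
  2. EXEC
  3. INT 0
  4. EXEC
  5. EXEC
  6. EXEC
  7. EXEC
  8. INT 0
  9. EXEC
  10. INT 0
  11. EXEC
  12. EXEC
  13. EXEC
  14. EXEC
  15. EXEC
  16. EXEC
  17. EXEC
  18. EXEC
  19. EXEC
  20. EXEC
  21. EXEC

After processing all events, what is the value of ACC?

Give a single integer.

Answer: -19

Derivation:
Event 1 (EXEC): [MAIN] PC=0: INC 4 -> ACC=4
Event 2 (EXEC): [MAIN] PC=1: INC 2 -> ACC=6
Event 3 (INT 0): INT 0 arrives: push (MAIN, PC=2), enter IRQ0 at PC=0 (depth now 1)
Event 4 (EXEC): [IRQ0] PC=0: DEC 3 -> ACC=3
Event 5 (EXEC): [IRQ0] PC=1: DEC 1 -> ACC=2
Event 6 (EXEC): [IRQ0] PC=2: DEC 3 -> ACC=-1
Event 7 (EXEC): [IRQ0] PC=3: IRET -> resume MAIN at PC=2 (depth now 0)
Event 8 (INT 0): INT 0 arrives: push (MAIN, PC=2), enter IRQ0 at PC=0 (depth now 1)
Event 9 (EXEC): [IRQ0] PC=0: DEC 3 -> ACC=-4
Event 10 (INT 0): INT 0 arrives: push (IRQ0, PC=1), enter IRQ0 at PC=0 (depth now 2)
Event 11 (EXEC): [IRQ0] PC=0: DEC 3 -> ACC=-7
Event 12 (EXEC): [IRQ0] PC=1: DEC 1 -> ACC=-8
Event 13 (EXEC): [IRQ0] PC=2: DEC 3 -> ACC=-11
Event 14 (EXEC): [IRQ0] PC=3: IRET -> resume IRQ0 at PC=1 (depth now 1)
Event 15 (EXEC): [IRQ0] PC=1: DEC 1 -> ACC=-12
Event 16 (EXEC): [IRQ0] PC=2: DEC 3 -> ACC=-15
Event 17 (EXEC): [IRQ0] PC=3: IRET -> resume MAIN at PC=2 (depth now 0)
Event 18 (EXEC): [MAIN] PC=2: INC 1 -> ACC=-14
Event 19 (EXEC): [MAIN] PC=3: NOP
Event 20 (EXEC): [MAIN] PC=4: DEC 5 -> ACC=-19
Event 21 (EXEC): [MAIN] PC=5: HALT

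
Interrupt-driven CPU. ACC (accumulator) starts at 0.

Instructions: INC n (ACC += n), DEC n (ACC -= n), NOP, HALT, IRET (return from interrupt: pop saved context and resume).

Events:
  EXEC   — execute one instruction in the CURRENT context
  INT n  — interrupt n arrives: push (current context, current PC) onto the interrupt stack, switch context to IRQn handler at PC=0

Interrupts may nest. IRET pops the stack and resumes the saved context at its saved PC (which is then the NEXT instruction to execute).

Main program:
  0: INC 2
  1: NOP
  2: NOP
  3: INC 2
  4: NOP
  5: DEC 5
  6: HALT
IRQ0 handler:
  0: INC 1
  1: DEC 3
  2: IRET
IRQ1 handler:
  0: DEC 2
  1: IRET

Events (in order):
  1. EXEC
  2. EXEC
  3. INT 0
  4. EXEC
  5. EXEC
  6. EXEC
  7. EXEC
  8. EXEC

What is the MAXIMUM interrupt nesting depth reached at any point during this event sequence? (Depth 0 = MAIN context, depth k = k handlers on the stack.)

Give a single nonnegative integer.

Answer: 1

Derivation:
Event 1 (EXEC): [MAIN] PC=0: INC 2 -> ACC=2 [depth=0]
Event 2 (EXEC): [MAIN] PC=1: NOP [depth=0]
Event 3 (INT 0): INT 0 arrives: push (MAIN, PC=2), enter IRQ0 at PC=0 (depth now 1) [depth=1]
Event 4 (EXEC): [IRQ0] PC=0: INC 1 -> ACC=3 [depth=1]
Event 5 (EXEC): [IRQ0] PC=1: DEC 3 -> ACC=0 [depth=1]
Event 6 (EXEC): [IRQ0] PC=2: IRET -> resume MAIN at PC=2 (depth now 0) [depth=0]
Event 7 (EXEC): [MAIN] PC=2: NOP [depth=0]
Event 8 (EXEC): [MAIN] PC=3: INC 2 -> ACC=2 [depth=0]
Max depth observed: 1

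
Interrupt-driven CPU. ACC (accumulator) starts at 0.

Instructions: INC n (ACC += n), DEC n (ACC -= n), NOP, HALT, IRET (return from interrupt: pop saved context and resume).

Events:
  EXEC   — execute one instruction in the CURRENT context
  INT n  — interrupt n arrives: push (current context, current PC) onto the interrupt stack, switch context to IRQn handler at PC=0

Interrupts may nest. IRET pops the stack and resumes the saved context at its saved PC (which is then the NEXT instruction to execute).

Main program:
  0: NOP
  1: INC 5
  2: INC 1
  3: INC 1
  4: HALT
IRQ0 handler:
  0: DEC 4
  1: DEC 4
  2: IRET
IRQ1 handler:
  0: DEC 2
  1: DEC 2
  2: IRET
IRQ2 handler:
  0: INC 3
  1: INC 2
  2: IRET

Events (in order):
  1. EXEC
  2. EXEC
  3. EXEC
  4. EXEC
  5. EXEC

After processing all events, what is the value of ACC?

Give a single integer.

Answer: 7

Derivation:
Event 1 (EXEC): [MAIN] PC=0: NOP
Event 2 (EXEC): [MAIN] PC=1: INC 5 -> ACC=5
Event 3 (EXEC): [MAIN] PC=2: INC 1 -> ACC=6
Event 4 (EXEC): [MAIN] PC=3: INC 1 -> ACC=7
Event 5 (EXEC): [MAIN] PC=4: HALT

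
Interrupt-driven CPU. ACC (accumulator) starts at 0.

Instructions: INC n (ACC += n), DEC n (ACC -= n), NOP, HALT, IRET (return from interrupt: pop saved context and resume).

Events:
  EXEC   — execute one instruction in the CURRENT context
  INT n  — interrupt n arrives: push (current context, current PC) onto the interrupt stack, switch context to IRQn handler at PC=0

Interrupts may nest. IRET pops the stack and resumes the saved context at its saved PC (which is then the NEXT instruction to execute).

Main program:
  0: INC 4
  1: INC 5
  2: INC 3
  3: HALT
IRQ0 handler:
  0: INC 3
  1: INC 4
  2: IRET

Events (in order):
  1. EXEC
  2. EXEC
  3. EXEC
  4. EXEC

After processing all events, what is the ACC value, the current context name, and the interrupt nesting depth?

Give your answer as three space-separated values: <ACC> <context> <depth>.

Event 1 (EXEC): [MAIN] PC=0: INC 4 -> ACC=4
Event 2 (EXEC): [MAIN] PC=1: INC 5 -> ACC=9
Event 3 (EXEC): [MAIN] PC=2: INC 3 -> ACC=12
Event 4 (EXEC): [MAIN] PC=3: HALT

Answer: 12 MAIN 0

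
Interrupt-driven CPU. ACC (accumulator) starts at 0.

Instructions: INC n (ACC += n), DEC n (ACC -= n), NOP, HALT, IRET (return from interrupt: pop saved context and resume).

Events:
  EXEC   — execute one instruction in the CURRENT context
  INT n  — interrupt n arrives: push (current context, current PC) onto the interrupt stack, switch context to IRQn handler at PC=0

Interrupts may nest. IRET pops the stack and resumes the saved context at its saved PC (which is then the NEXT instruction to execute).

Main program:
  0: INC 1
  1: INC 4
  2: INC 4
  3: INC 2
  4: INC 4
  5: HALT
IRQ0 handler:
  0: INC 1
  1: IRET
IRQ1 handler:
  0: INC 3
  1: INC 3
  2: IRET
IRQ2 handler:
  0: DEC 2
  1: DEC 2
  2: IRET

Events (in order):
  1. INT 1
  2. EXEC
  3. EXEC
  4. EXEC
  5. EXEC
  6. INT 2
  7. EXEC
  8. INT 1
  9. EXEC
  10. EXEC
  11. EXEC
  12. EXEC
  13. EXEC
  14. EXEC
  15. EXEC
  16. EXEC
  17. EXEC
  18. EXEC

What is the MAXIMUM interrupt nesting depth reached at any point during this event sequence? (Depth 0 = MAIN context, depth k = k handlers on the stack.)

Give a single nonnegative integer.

Answer: 2

Derivation:
Event 1 (INT 1): INT 1 arrives: push (MAIN, PC=0), enter IRQ1 at PC=0 (depth now 1) [depth=1]
Event 2 (EXEC): [IRQ1] PC=0: INC 3 -> ACC=3 [depth=1]
Event 3 (EXEC): [IRQ1] PC=1: INC 3 -> ACC=6 [depth=1]
Event 4 (EXEC): [IRQ1] PC=2: IRET -> resume MAIN at PC=0 (depth now 0) [depth=0]
Event 5 (EXEC): [MAIN] PC=0: INC 1 -> ACC=7 [depth=0]
Event 6 (INT 2): INT 2 arrives: push (MAIN, PC=1), enter IRQ2 at PC=0 (depth now 1) [depth=1]
Event 7 (EXEC): [IRQ2] PC=0: DEC 2 -> ACC=5 [depth=1]
Event 8 (INT 1): INT 1 arrives: push (IRQ2, PC=1), enter IRQ1 at PC=0 (depth now 2) [depth=2]
Event 9 (EXEC): [IRQ1] PC=0: INC 3 -> ACC=8 [depth=2]
Event 10 (EXEC): [IRQ1] PC=1: INC 3 -> ACC=11 [depth=2]
Event 11 (EXEC): [IRQ1] PC=2: IRET -> resume IRQ2 at PC=1 (depth now 1) [depth=1]
Event 12 (EXEC): [IRQ2] PC=1: DEC 2 -> ACC=9 [depth=1]
Event 13 (EXEC): [IRQ2] PC=2: IRET -> resume MAIN at PC=1 (depth now 0) [depth=0]
Event 14 (EXEC): [MAIN] PC=1: INC 4 -> ACC=13 [depth=0]
Event 15 (EXEC): [MAIN] PC=2: INC 4 -> ACC=17 [depth=0]
Event 16 (EXEC): [MAIN] PC=3: INC 2 -> ACC=19 [depth=0]
Event 17 (EXEC): [MAIN] PC=4: INC 4 -> ACC=23 [depth=0]
Event 18 (EXEC): [MAIN] PC=5: HALT [depth=0]
Max depth observed: 2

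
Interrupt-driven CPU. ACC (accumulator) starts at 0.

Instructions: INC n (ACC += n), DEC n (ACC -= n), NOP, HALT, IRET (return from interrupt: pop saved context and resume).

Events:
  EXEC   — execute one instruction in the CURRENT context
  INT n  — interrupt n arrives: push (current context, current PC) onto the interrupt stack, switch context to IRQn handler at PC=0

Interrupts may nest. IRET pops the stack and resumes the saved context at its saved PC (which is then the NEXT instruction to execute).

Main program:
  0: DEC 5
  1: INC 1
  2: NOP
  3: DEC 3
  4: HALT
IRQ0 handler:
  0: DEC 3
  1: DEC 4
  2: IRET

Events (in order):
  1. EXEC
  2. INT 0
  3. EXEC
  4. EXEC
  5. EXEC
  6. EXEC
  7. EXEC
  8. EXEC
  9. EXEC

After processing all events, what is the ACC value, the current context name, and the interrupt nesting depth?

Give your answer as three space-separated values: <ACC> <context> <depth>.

Event 1 (EXEC): [MAIN] PC=0: DEC 5 -> ACC=-5
Event 2 (INT 0): INT 0 arrives: push (MAIN, PC=1), enter IRQ0 at PC=0 (depth now 1)
Event 3 (EXEC): [IRQ0] PC=0: DEC 3 -> ACC=-8
Event 4 (EXEC): [IRQ0] PC=1: DEC 4 -> ACC=-12
Event 5 (EXEC): [IRQ0] PC=2: IRET -> resume MAIN at PC=1 (depth now 0)
Event 6 (EXEC): [MAIN] PC=1: INC 1 -> ACC=-11
Event 7 (EXEC): [MAIN] PC=2: NOP
Event 8 (EXEC): [MAIN] PC=3: DEC 3 -> ACC=-14
Event 9 (EXEC): [MAIN] PC=4: HALT

Answer: -14 MAIN 0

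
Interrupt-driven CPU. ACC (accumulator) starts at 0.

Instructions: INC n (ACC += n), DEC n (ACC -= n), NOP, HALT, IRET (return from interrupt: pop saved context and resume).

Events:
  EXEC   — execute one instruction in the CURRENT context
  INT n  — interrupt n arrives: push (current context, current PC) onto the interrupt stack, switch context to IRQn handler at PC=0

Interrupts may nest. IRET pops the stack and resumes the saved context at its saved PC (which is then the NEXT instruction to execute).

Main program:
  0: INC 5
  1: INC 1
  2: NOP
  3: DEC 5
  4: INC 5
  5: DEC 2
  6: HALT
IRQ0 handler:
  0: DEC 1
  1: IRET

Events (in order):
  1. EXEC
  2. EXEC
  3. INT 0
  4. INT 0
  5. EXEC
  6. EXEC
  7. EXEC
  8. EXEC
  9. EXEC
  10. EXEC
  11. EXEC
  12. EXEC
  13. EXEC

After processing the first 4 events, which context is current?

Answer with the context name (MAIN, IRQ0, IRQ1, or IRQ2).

Answer: IRQ0

Derivation:
Event 1 (EXEC): [MAIN] PC=0: INC 5 -> ACC=5
Event 2 (EXEC): [MAIN] PC=1: INC 1 -> ACC=6
Event 3 (INT 0): INT 0 arrives: push (MAIN, PC=2), enter IRQ0 at PC=0 (depth now 1)
Event 4 (INT 0): INT 0 arrives: push (IRQ0, PC=0), enter IRQ0 at PC=0 (depth now 2)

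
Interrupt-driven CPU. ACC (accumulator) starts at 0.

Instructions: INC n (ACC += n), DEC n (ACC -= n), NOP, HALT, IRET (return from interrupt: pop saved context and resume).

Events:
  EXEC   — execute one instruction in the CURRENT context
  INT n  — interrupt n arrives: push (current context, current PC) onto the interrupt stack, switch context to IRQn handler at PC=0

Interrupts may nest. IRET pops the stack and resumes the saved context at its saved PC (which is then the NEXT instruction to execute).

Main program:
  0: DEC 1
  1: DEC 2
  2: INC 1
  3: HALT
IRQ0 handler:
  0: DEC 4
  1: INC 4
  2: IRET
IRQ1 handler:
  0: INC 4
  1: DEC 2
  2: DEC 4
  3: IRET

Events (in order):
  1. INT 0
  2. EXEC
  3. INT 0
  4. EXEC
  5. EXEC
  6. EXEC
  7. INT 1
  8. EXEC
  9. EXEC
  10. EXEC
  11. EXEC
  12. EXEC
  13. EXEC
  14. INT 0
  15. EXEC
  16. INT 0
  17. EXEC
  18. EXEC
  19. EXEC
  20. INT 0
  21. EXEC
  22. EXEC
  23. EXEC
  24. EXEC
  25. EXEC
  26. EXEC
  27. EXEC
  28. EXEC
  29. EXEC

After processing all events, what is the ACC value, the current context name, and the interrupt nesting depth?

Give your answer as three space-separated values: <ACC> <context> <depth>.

Answer: -4 MAIN 0

Derivation:
Event 1 (INT 0): INT 0 arrives: push (MAIN, PC=0), enter IRQ0 at PC=0 (depth now 1)
Event 2 (EXEC): [IRQ0] PC=0: DEC 4 -> ACC=-4
Event 3 (INT 0): INT 0 arrives: push (IRQ0, PC=1), enter IRQ0 at PC=0 (depth now 2)
Event 4 (EXEC): [IRQ0] PC=0: DEC 4 -> ACC=-8
Event 5 (EXEC): [IRQ0] PC=1: INC 4 -> ACC=-4
Event 6 (EXEC): [IRQ0] PC=2: IRET -> resume IRQ0 at PC=1 (depth now 1)
Event 7 (INT 1): INT 1 arrives: push (IRQ0, PC=1), enter IRQ1 at PC=0 (depth now 2)
Event 8 (EXEC): [IRQ1] PC=0: INC 4 -> ACC=0
Event 9 (EXEC): [IRQ1] PC=1: DEC 2 -> ACC=-2
Event 10 (EXEC): [IRQ1] PC=2: DEC 4 -> ACC=-6
Event 11 (EXEC): [IRQ1] PC=3: IRET -> resume IRQ0 at PC=1 (depth now 1)
Event 12 (EXEC): [IRQ0] PC=1: INC 4 -> ACC=-2
Event 13 (EXEC): [IRQ0] PC=2: IRET -> resume MAIN at PC=0 (depth now 0)
Event 14 (INT 0): INT 0 arrives: push (MAIN, PC=0), enter IRQ0 at PC=0 (depth now 1)
Event 15 (EXEC): [IRQ0] PC=0: DEC 4 -> ACC=-6
Event 16 (INT 0): INT 0 arrives: push (IRQ0, PC=1), enter IRQ0 at PC=0 (depth now 2)
Event 17 (EXEC): [IRQ0] PC=0: DEC 4 -> ACC=-10
Event 18 (EXEC): [IRQ0] PC=1: INC 4 -> ACC=-6
Event 19 (EXEC): [IRQ0] PC=2: IRET -> resume IRQ0 at PC=1 (depth now 1)
Event 20 (INT 0): INT 0 arrives: push (IRQ0, PC=1), enter IRQ0 at PC=0 (depth now 2)
Event 21 (EXEC): [IRQ0] PC=0: DEC 4 -> ACC=-10
Event 22 (EXEC): [IRQ0] PC=1: INC 4 -> ACC=-6
Event 23 (EXEC): [IRQ0] PC=2: IRET -> resume IRQ0 at PC=1 (depth now 1)
Event 24 (EXEC): [IRQ0] PC=1: INC 4 -> ACC=-2
Event 25 (EXEC): [IRQ0] PC=2: IRET -> resume MAIN at PC=0 (depth now 0)
Event 26 (EXEC): [MAIN] PC=0: DEC 1 -> ACC=-3
Event 27 (EXEC): [MAIN] PC=1: DEC 2 -> ACC=-5
Event 28 (EXEC): [MAIN] PC=2: INC 1 -> ACC=-4
Event 29 (EXEC): [MAIN] PC=3: HALT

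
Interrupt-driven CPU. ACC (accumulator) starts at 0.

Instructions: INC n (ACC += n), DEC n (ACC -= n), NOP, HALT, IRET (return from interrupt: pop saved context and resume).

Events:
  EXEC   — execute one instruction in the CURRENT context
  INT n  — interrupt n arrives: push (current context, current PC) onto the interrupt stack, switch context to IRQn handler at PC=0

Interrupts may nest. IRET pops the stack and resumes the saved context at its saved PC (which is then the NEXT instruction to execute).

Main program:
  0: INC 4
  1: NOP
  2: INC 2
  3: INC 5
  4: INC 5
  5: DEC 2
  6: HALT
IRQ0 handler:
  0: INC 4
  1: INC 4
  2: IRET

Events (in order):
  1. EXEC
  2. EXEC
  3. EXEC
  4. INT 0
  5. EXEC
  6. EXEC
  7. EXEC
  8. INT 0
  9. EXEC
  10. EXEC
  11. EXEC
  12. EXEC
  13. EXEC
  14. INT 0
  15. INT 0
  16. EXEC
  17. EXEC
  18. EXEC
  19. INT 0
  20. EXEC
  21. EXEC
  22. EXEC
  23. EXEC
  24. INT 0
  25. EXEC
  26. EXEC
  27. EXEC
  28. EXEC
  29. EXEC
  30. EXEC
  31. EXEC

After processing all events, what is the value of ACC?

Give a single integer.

Answer: 62

Derivation:
Event 1 (EXEC): [MAIN] PC=0: INC 4 -> ACC=4
Event 2 (EXEC): [MAIN] PC=1: NOP
Event 3 (EXEC): [MAIN] PC=2: INC 2 -> ACC=6
Event 4 (INT 0): INT 0 arrives: push (MAIN, PC=3), enter IRQ0 at PC=0 (depth now 1)
Event 5 (EXEC): [IRQ0] PC=0: INC 4 -> ACC=10
Event 6 (EXEC): [IRQ0] PC=1: INC 4 -> ACC=14
Event 7 (EXEC): [IRQ0] PC=2: IRET -> resume MAIN at PC=3 (depth now 0)
Event 8 (INT 0): INT 0 arrives: push (MAIN, PC=3), enter IRQ0 at PC=0 (depth now 1)
Event 9 (EXEC): [IRQ0] PC=0: INC 4 -> ACC=18
Event 10 (EXEC): [IRQ0] PC=1: INC 4 -> ACC=22
Event 11 (EXEC): [IRQ0] PC=2: IRET -> resume MAIN at PC=3 (depth now 0)
Event 12 (EXEC): [MAIN] PC=3: INC 5 -> ACC=27
Event 13 (EXEC): [MAIN] PC=4: INC 5 -> ACC=32
Event 14 (INT 0): INT 0 arrives: push (MAIN, PC=5), enter IRQ0 at PC=0 (depth now 1)
Event 15 (INT 0): INT 0 arrives: push (IRQ0, PC=0), enter IRQ0 at PC=0 (depth now 2)
Event 16 (EXEC): [IRQ0] PC=0: INC 4 -> ACC=36
Event 17 (EXEC): [IRQ0] PC=1: INC 4 -> ACC=40
Event 18 (EXEC): [IRQ0] PC=2: IRET -> resume IRQ0 at PC=0 (depth now 1)
Event 19 (INT 0): INT 0 arrives: push (IRQ0, PC=0), enter IRQ0 at PC=0 (depth now 2)
Event 20 (EXEC): [IRQ0] PC=0: INC 4 -> ACC=44
Event 21 (EXEC): [IRQ0] PC=1: INC 4 -> ACC=48
Event 22 (EXEC): [IRQ0] PC=2: IRET -> resume IRQ0 at PC=0 (depth now 1)
Event 23 (EXEC): [IRQ0] PC=0: INC 4 -> ACC=52
Event 24 (INT 0): INT 0 arrives: push (IRQ0, PC=1), enter IRQ0 at PC=0 (depth now 2)
Event 25 (EXEC): [IRQ0] PC=0: INC 4 -> ACC=56
Event 26 (EXEC): [IRQ0] PC=1: INC 4 -> ACC=60
Event 27 (EXEC): [IRQ0] PC=2: IRET -> resume IRQ0 at PC=1 (depth now 1)
Event 28 (EXEC): [IRQ0] PC=1: INC 4 -> ACC=64
Event 29 (EXEC): [IRQ0] PC=2: IRET -> resume MAIN at PC=5 (depth now 0)
Event 30 (EXEC): [MAIN] PC=5: DEC 2 -> ACC=62
Event 31 (EXEC): [MAIN] PC=6: HALT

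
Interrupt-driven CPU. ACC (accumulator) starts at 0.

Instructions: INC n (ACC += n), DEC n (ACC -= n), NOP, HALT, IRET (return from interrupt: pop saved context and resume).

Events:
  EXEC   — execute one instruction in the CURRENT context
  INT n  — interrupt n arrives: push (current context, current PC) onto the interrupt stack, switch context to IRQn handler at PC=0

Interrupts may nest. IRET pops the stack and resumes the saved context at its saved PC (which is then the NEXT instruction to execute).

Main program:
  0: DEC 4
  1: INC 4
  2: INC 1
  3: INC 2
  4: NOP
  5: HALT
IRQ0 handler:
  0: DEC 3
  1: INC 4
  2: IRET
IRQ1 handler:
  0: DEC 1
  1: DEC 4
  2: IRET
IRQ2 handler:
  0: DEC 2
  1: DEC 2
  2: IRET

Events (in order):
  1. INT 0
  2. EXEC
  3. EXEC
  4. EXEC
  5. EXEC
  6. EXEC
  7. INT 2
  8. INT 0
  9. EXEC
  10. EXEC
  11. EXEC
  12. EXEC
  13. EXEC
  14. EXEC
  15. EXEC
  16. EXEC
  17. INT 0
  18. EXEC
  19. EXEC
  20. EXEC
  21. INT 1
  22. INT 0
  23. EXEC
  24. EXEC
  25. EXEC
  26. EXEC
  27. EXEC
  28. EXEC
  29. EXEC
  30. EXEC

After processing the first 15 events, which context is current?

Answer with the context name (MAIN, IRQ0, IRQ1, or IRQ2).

Event 1 (INT 0): INT 0 arrives: push (MAIN, PC=0), enter IRQ0 at PC=0 (depth now 1)
Event 2 (EXEC): [IRQ0] PC=0: DEC 3 -> ACC=-3
Event 3 (EXEC): [IRQ0] PC=1: INC 4 -> ACC=1
Event 4 (EXEC): [IRQ0] PC=2: IRET -> resume MAIN at PC=0 (depth now 0)
Event 5 (EXEC): [MAIN] PC=0: DEC 4 -> ACC=-3
Event 6 (EXEC): [MAIN] PC=1: INC 4 -> ACC=1
Event 7 (INT 2): INT 2 arrives: push (MAIN, PC=2), enter IRQ2 at PC=0 (depth now 1)
Event 8 (INT 0): INT 0 arrives: push (IRQ2, PC=0), enter IRQ0 at PC=0 (depth now 2)
Event 9 (EXEC): [IRQ0] PC=0: DEC 3 -> ACC=-2
Event 10 (EXEC): [IRQ0] PC=1: INC 4 -> ACC=2
Event 11 (EXEC): [IRQ0] PC=2: IRET -> resume IRQ2 at PC=0 (depth now 1)
Event 12 (EXEC): [IRQ2] PC=0: DEC 2 -> ACC=0
Event 13 (EXEC): [IRQ2] PC=1: DEC 2 -> ACC=-2
Event 14 (EXEC): [IRQ2] PC=2: IRET -> resume MAIN at PC=2 (depth now 0)
Event 15 (EXEC): [MAIN] PC=2: INC 1 -> ACC=-1

Answer: MAIN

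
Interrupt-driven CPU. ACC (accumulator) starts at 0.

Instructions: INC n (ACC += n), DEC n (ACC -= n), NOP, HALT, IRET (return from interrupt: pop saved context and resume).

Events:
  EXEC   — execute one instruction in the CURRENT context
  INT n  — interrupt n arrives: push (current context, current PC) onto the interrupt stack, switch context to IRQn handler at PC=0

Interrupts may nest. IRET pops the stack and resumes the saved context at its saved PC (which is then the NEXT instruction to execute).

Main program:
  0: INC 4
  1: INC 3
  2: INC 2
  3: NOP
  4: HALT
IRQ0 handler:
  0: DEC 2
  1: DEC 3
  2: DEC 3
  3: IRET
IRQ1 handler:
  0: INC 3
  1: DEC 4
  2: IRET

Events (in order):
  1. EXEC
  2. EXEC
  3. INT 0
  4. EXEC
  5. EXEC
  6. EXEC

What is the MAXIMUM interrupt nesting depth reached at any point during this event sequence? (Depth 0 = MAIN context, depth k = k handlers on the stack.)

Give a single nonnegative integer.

Event 1 (EXEC): [MAIN] PC=0: INC 4 -> ACC=4 [depth=0]
Event 2 (EXEC): [MAIN] PC=1: INC 3 -> ACC=7 [depth=0]
Event 3 (INT 0): INT 0 arrives: push (MAIN, PC=2), enter IRQ0 at PC=0 (depth now 1) [depth=1]
Event 4 (EXEC): [IRQ0] PC=0: DEC 2 -> ACC=5 [depth=1]
Event 5 (EXEC): [IRQ0] PC=1: DEC 3 -> ACC=2 [depth=1]
Event 6 (EXEC): [IRQ0] PC=2: DEC 3 -> ACC=-1 [depth=1]
Max depth observed: 1

Answer: 1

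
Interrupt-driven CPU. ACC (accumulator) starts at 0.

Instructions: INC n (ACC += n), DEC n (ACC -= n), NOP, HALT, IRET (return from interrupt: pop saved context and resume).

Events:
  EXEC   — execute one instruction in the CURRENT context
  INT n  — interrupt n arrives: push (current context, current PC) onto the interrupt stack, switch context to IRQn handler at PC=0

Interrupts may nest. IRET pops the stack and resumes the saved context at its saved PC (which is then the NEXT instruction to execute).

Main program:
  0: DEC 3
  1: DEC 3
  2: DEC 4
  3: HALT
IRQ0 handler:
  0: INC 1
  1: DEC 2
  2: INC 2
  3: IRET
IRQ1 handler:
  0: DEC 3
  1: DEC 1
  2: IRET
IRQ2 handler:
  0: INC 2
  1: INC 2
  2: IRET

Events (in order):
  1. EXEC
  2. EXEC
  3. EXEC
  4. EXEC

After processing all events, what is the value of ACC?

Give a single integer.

Answer: -10

Derivation:
Event 1 (EXEC): [MAIN] PC=0: DEC 3 -> ACC=-3
Event 2 (EXEC): [MAIN] PC=1: DEC 3 -> ACC=-6
Event 3 (EXEC): [MAIN] PC=2: DEC 4 -> ACC=-10
Event 4 (EXEC): [MAIN] PC=3: HALT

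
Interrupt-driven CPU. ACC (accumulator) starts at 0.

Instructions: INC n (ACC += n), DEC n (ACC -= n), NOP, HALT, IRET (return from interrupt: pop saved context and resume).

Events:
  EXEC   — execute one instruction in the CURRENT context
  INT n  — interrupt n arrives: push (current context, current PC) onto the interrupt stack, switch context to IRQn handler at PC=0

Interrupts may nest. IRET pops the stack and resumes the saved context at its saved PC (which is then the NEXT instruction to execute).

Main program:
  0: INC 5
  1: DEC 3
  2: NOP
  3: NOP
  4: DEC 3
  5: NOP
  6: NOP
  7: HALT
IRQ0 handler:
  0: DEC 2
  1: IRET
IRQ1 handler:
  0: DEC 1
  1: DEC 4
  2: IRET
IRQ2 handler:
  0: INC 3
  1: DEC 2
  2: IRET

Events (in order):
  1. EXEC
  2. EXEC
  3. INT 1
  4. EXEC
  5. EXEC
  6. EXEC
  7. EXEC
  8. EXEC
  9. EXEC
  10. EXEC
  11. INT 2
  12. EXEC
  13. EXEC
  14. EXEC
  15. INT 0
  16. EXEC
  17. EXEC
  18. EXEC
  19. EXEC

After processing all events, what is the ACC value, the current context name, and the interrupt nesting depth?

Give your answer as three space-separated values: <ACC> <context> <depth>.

Event 1 (EXEC): [MAIN] PC=0: INC 5 -> ACC=5
Event 2 (EXEC): [MAIN] PC=1: DEC 3 -> ACC=2
Event 3 (INT 1): INT 1 arrives: push (MAIN, PC=2), enter IRQ1 at PC=0 (depth now 1)
Event 4 (EXEC): [IRQ1] PC=0: DEC 1 -> ACC=1
Event 5 (EXEC): [IRQ1] PC=1: DEC 4 -> ACC=-3
Event 6 (EXEC): [IRQ1] PC=2: IRET -> resume MAIN at PC=2 (depth now 0)
Event 7 (EXEC): [MAIN] PC=2: NOP
Event 8 (EXEC): [MAIN] PC=3: NOP
Event 9 (EXEC): [MAIN] PC=4: DEC 3 -> ACC=-6
Event 10 (EXEC): [MAIN] PC=5: NOP
Event 11 (INT 2): INT 2 arrives: push (MAIN, PC=6), enter IRQ2 at PC=0 (depth now 1)
Event 12 (EXEC): [IRQ2] PC=0: INC 3 -> ACC=-3
Event 13 (EXEC): [IRQ2] PC=1: DEC 2 -> ACC=-5
Event 14 (EXEC): [IRQ2] PC=2: IRET -> resume MAIN at PC=6 (depth now 0)
Event 15 (INT 0): INT 0 arrives: push (MAIN, PC=6), enter IRQ0 at PC=0 (depth now 1)
Event 16 (EXEC): [IRQ0] PC=0: DEC 2 -> ACC=-7
Event 17 (EXEC): [IRQ0] PC=1: IRET -> resume MAIN at PC=6 (depth now 0)
Event 18 (EXEC): [MAIN] PC=6: NOP
Event 19 (EXEC): [MAIN] PC=7: HALT

Answer: -7 MAIN 0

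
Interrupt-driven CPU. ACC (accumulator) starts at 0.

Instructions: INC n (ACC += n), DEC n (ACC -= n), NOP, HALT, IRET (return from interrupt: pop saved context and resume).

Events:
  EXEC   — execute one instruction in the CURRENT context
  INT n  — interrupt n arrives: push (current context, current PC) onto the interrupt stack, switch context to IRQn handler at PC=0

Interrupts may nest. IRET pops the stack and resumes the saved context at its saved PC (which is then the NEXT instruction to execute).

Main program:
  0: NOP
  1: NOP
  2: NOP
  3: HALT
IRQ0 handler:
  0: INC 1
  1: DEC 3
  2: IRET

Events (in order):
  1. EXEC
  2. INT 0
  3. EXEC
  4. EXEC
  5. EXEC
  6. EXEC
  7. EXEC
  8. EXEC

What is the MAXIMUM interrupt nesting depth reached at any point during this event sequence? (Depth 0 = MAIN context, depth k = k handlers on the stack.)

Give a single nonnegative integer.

Event 1 (EXEC): [MAIN] PC=0: NOP [depth=0]
Event 2 (INT 0): INT 0 arrives: push (MAIN, PC=1), enter IRQ0 at PC=0 (depth now 1) [depth=1]
Event 3 (EXEC): [IRQ0] PC=0: INC 1 -> ACC=1 [depth=1]
Event 4 (EXEC): [IRQ0] PC=1: DEC 3 -> ACC=-2 [depth=1]
Event 5 (EXEC): [IRQ0] PC=2: IRET -> resume MAIN at PC=1 (depth now 0) [depth=0]
Event 6 (EXEC): [MAIN] PC=1: NOP [depth=0]
Event 7 (EXEC): [MAIN] PC=2: NOP [depth=0]
Event 8 (EXEC): [MAIN] PC=3: HALT [depth=0]
Max depth observed: 1

Answer: 1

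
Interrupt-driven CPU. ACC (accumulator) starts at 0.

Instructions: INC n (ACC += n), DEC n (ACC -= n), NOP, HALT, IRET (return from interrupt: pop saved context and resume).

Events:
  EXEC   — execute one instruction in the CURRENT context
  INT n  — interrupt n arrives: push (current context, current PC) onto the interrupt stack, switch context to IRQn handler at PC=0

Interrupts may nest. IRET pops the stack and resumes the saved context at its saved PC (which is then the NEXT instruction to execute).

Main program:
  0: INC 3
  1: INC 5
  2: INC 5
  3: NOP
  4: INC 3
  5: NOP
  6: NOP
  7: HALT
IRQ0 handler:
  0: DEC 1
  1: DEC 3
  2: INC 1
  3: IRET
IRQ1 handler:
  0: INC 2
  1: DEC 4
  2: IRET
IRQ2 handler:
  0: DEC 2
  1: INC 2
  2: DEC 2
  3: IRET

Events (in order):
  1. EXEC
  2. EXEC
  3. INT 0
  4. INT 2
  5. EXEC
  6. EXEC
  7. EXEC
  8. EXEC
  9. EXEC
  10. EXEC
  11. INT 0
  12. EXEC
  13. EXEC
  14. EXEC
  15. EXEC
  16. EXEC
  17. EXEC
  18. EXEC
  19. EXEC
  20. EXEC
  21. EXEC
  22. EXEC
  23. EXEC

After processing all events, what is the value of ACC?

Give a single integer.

Event 1 (EXEC): [MAIN] PC=0: INC 3 -> ACC=3
Event 2 (EXEC): [MAIN] PC=1: INC 5 -> ACC=8
Event 3 (INT 0): INT 0 arrives: push (MAIN, PC=2), enter IRQ0 at PC=0 (depth now 1)
Event 4 (INT 2): INT 2 arrives: push (IRQ0, PC=0), enter IRQ2 at PC=0 (depth now 2)
Event 5 (EXEC): [IRQ2] PC=0: DEC 2 -> ACC=6
Event 6 (EXEC): [IRQ2] PC=1: INC 2 -> ACC=8
Event 7 (EXEC): [IRQ2] PC=2: DEC 2 -> ACC=6
Event 8 (EXEC): [IRQ2] PC=3: IRET -> resume IRQ0 at PC=0 (depth now 1)
Event 9 (EXEC): [IRQ0] PC=0: DEC 1 -> ACC=5
Event 10 (EXEC): [IRQ0] PC=1: DEC 3 -> ACC=2
Event 11 (INT 0): INT 0 arrives: push (IRQ0, PC=2), enter IRQ0 at PC=0 (depth now 2)
Event 12 (EXEC): [IRQ0] PC=0: DEC 1 -> ACC=1
Event 13 (EXEC): [IRQ0] PC=1: DEC 3 -> ACC=-2
Event 14 (EXEC): [IRQ0] PC=2: INC 1 -> ACC=-1
Event 15 (EXEC): [IRQ0] PC=3: IRET -> resume IRQ0 at PC=2 (depth now 1)
Event 16 (EXEC): [IRQ0] PC=2: INC 1 -> ACC=0
Event 17 (EXEC): [IRQ0] PC=3: IRET -> resume MAIN at PC=2 (depth now 0)
Event 18 (EXEC): [MAIN] PC=2: INC 5 -> ACC=5
Event 19 (EXEC): [MAIN] PC=3: NOP
Event 20 (EXEC): [MAIN] PC=4: INC 3 -> ACC=8
Event 21 (EXEC): [MAIN] PC=5: NOP
Event 22 (EXEC): [MAIN] PC=6: NOP
Event 23 (EXEC): [MAIN] PC=7: HALT

Answer: 8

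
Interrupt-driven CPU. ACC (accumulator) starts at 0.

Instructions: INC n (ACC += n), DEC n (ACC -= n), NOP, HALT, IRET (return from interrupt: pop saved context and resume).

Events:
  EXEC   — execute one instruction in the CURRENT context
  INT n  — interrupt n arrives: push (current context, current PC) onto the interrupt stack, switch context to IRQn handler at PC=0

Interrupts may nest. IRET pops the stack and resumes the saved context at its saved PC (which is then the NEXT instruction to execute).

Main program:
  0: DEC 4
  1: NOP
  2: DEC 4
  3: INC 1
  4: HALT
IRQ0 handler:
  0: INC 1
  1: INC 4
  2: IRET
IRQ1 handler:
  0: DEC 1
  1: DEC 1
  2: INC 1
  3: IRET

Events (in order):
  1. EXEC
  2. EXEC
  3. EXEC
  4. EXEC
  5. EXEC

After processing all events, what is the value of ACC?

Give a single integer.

Event 1 (EXEC): [MAIN] PC=0: DEC 4 -> ACC=-4
Event 2 (EXEC): [MAIN] PC=1: NOP
Event 3 (EXEC): [MAIN] PC=2: DEC 4 -> ACC=-8
Event 4 (EXEC): [MAIN] PC=3: INC 1 -> ACC=-7
Event 5 (EXEC): [MAIN] PC=4: HALT

Answer: -7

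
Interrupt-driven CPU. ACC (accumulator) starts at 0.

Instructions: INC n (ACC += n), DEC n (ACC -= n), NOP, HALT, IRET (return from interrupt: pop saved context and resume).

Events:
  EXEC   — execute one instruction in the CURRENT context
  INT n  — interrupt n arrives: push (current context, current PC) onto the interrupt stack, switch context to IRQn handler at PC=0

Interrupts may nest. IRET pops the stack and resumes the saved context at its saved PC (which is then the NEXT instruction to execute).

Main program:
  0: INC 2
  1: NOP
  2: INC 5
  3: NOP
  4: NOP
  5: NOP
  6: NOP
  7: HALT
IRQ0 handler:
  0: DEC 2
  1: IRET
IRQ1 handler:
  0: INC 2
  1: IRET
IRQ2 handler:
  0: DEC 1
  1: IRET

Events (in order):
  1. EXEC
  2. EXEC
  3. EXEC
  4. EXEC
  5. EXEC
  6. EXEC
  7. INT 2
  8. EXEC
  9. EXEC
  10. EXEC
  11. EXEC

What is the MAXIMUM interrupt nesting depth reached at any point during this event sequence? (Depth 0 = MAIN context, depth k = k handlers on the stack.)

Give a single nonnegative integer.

Answer: 1

Derivation:
Event 1 (EXEC): [MAIN] PC=0: INC 2 -> ACC=2 [depth=0]
Event 2 (EXEC): [MAIN] PC=1: NOP [depth=0]
Event 3 (EXEC): [MAIN] PC=2: INC 5 -> ACC=7 [depth=0]
Event 4 (EXEC): [MAIN] PC=3: NOP [depth=0]
Event 5 (EXEC): [MAIN] PC=4: NOP [depth=0]
Event 6 (EXEC): [MAIN] PC=5: NOP [depth=0]
Event 7 (INT 2): INT 2 arrives: push (MAIN, PC=6), enter IRQ2 at PC=0 (depth now 1) [depth=1]
Event 8 (EXEC): [IRQ2] PC=0: DEC 1 -> ACC=6 [depth=1]
Event 9 (EXEC): [IRQ2] PC=1: IRET -> resume MAIN at PC=6 (depth now 0) [depth=0]
Event 10 (EXEC): [MAIN] PC=6: NOP [depth=0]
Event 11 (EXEC): [MAIN] PC=7: HALT [depth=0]
Max depth observed: 1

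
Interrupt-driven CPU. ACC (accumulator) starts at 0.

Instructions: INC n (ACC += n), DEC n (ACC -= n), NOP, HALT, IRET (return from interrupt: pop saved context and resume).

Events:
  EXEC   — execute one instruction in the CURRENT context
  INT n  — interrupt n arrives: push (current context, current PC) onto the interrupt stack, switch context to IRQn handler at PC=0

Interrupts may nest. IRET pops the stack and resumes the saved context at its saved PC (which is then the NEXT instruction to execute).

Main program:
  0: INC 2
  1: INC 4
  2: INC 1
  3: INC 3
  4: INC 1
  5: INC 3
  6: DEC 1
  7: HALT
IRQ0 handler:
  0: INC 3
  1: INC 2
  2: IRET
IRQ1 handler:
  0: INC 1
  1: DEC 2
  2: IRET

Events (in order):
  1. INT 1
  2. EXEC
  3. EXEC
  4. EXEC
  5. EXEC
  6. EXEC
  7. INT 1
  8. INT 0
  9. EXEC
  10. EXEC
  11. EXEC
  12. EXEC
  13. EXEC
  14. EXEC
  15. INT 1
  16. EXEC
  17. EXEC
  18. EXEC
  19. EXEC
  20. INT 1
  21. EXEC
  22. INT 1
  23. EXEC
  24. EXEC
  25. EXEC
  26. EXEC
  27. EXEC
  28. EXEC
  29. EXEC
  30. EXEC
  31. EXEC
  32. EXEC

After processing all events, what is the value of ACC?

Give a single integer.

Answer: 13

Derivation:
Event 1 (INT 1): INT 1 arrives: push (MAIN, PC=0), enter IRQ1 at PC=0 (depth now 1)
Event 2 (EXEC): [IRQ1] PC=0: INC 1 -> ACC=1
Event 3 (EXEC): [IRQ1] PC=1: DEC 2 -> ACC=-1
Event 4 (EXEC): [IRQ1] PC=2: IRET -> resume MAIN at PC=0 (depth now 0)
Event 5 (EXEC): [MAIN] PC=0: INC 2 -> ACC=1
Event 6 (EXEC): [MAIN] PC=1: INC 4 -> ACC=5
Event 7 (INT 1): INT 1 arrives: push (MAIN, PC=2), enter IRQ1 at PC=0 (depth now 1)
Event 8 (INT 0): INT 0 arrives: push (IRQ1, PC=0), enter IRQ0 at PC=0 (depth now 2)
Event 9 (EXEC): [IRQ0] PC=0: INC 3 -> ACC=8
Event 10 (EXEC): [IRQ0] PC=1: INC 2 -> ACC=10
Event 11 (EXEC): [IRQ0] PC=2: IRET -> resume IRQ1 at PC=0 (depth now 1)
Event 12 (EXEC): [IRQ1] PC=0: INC 1 -> ACC=11
Event 13 (EXEC): [IRQ1] PC=1: DEC 2 -> ACC=9
Event 14 (EXEC): [IRQ1] PC=2: IRET -> resume MAIN at PC=2 (depth now 0)
Event 15 (INT 1): INT 1 arrives: push (MAIN, PC=2), enter IRQ1 at PC=0 (depth now 1)
Event 16 (EXEC): [IRQ1] PC=0: INC 1 -> ACC=10
Event 17 (EXEC): [IRQ1] PC=1: DEC 2 -> ACC=8
Event 18 (EXEC): [IRQ1] PC=2: IRET -> resume MAIN at PC=2 (depth now 0)
Event 19 (EXEC): [MAIN] PC=2: INC 1 -> ACC=9
Event 20 (INT 1): INT 1 arrives: push (MAIN, PC=3), enter IRQ1 at PC=0 (depth now 1)
Event 21 (EXEC): [IRQ1] PC=0: INC 1 -> ACC=10
Event 22 (INT 1): INT 1 arrives: push (IRQ1, PC=1), enter IRQ1 at PC=0 (depth now 2)
Event 23 (EXEC): [IRQ1] PC=0: INC 1 -> ACC=11
Event 24 (EXEC): [IRQ1] PC=1: DEC 2 -> ACC=9
Event 25 (EXEC): [IRQ1] PC=2: IRET -> resume IRQ1 at PC=1 (depth now 1)
Event 26 (EXEC): [IRQ1] PC=1: DEC 2 -> ACC=7
Event 27 (EXEC): [IRQ1] PC=2: IRET -> resume MAIN at PC=3 (depth now 0)
Event 28 (EXEC): [MAIN] PC=3: INC 3 -> ACC=10
Event 29 (EXEC): [MAIN] PC=4: INC 1 -> ACC=11
Event 30 (EXEC): [MAIN] PC=5: INC 3 -> ACC=14
Event 31 (EXEC): [MAIN] PC=6: DEC 1 -> ACC=13
Event 32 (EXEC): [MAIN] PC=7: HALT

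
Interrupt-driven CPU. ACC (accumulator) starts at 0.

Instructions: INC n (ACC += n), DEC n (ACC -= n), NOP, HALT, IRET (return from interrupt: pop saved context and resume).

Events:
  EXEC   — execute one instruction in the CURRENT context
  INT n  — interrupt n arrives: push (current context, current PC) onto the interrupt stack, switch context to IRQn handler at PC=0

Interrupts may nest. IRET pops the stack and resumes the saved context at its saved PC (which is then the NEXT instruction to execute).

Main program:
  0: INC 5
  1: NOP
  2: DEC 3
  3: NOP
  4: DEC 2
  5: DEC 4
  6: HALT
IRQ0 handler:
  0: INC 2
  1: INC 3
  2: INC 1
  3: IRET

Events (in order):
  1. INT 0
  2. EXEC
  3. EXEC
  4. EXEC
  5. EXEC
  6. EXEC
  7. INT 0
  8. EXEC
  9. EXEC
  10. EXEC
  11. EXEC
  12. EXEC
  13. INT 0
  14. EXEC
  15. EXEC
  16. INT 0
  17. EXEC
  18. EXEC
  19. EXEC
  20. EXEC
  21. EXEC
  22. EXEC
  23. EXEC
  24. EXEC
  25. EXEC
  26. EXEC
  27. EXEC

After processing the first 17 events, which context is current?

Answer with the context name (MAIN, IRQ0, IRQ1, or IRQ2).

Event 1 (INT 0): INT 0 arrives: push (MAIN, PC=0), enter IRQ0 at PC=0 (depth now 1)
Event 2 (EXEC): [IRQ0] PC=0: INC 2 -> ACC=2
Event 3 (EXEC): [IRQ0] PC=1: INC 3 -> ACC=5
Event 4 (EXEC): [IRQ0] PC=2: INC 1 -> ACC=6
Event 5 (EXEC): [IRQ0] PC=3: IRET -> resume MAIN at PC=0 (depth now 0)
Event 6 (EXEC): [MAIN] PC=0: INC 5 -> ACC=11
Event 7 (INT 0): INT 0 arrives: push (MAIN, PC=1), enter IRQ0 at PC=0 (depth now 1)
Event 8 (EXEC): [IRQ0] PC=0: INC 2 -> ACC=13
Event 9 (EXEC): [IRQ0] PC=1: INC 3 -> ACC=16
Event 10 (EXEC): [IRQ0] PC=2: INC 1 -> ACC=17
Event 11 (EXEC): [IRQ0] PC=3: IRET -> resume MAIN at PC=1 (depth now 0)
Event 12 (EXEC): [MAIN] PC=1: NOP
Event 13 (INT 0): INT 0 arrives: push (MAIN, PC=2), enter IRQ0 at PC=0 (depth now 1)
Event 14 (EXEC): [IRQ0] PC=0: INC 2 -> ACC=19
Event 15 (EXEC): [IRQ0] PC=1: INC 3 -> ACC=22
Event 16 (INT 0): INT 0 arrives: push (IRQ0, PC=2), enter IRQ0 at PC=0 (depth now 2)
Event 17 (EXEC): [IRQ0] PC=0: INC 2 -> ACC=24

Answer: IRQ0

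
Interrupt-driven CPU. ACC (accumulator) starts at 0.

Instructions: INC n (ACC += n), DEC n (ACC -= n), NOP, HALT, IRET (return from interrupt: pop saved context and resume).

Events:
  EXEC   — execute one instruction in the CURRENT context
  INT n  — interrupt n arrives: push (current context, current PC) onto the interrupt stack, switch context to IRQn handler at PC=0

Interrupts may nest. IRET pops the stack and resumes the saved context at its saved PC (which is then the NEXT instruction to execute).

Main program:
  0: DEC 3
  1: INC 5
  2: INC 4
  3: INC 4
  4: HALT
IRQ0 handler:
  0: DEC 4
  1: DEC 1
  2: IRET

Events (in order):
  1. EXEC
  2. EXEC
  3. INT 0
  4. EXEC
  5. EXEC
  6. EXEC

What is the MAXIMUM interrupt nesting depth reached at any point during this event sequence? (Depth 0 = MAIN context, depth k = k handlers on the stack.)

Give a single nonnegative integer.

Event 1 (EXEC): [MAIN] PC=0: DEC 3 -> ACC=-3 [depth=0]
Event 2 (EXEC): [MAIN] PC=1: INC 5 -> ACC=2 [depth=0]
Event 3 (INT 0): INT 0 arrives: push (MAIN, PC=2), enter IRQ0 at PC=0 (depth now 1) [depth=1]
Event 4 (EXEC): [IRQ0] PC=0: DEC 4 -> ACC=-2 [depth=1]
Event 5 (EXEC): [IRQ0] PC=1: DEC 1 -> ACC=-3 [depth=1]
Event 6 (EXEC): [IRQ0] PC=2: IRET -> resume MAIN at PC=2 (depth now 0) [depth=0]
Max depth observed: 1

Answer: 1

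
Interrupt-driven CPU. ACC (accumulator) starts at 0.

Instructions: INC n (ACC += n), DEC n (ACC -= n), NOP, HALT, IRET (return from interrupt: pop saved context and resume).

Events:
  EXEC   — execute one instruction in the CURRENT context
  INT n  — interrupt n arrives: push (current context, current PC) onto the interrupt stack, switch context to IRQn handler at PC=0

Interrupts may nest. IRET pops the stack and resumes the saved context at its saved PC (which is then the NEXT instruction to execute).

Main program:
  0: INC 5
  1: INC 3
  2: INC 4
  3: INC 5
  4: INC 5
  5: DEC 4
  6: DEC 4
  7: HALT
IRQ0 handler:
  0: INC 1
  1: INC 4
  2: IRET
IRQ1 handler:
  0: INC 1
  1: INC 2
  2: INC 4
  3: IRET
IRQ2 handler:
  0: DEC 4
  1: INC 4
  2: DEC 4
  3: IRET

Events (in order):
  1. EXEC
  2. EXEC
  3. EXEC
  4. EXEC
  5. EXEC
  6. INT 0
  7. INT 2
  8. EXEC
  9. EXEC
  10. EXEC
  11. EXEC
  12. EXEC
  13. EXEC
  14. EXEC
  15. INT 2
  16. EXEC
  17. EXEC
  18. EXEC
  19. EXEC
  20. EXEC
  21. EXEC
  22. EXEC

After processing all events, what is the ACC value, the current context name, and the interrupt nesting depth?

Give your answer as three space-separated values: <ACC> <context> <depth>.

Answer: 11 MAIN 0

Derivation:
Event 1 (EXEC): [MAIN] PC=0: INC 5 -> ACC=5
Event 2 (EXEC): [MAIN] PC=1: INC 3 -> ACC=8
Event 3 (EXEC): [MAIN] PC=2: INC 4 -> ACC=12
Event 4 (EXEC): [MAIN] PC=3: INC 5 -> ACC=17
Event 5 (EXEC): [MAIN] PC=4: INC 5 -> ACC=22
Event 6 (INT 0): INT 0 arrives: push (MAIN, PC=5), enter IRQ0 at PC=0 (depth now 1)
Event 7 (INT 2): INT 2 arrives: push (IRQ0, PC=0), enter IRQ2 at PC=0 (depth now 2)
Event 8 (EXEC): [IRQ2] PC=0: DEC 4 -> ACC=18
Event 9 (EXEC): [IRQ2] PC=1: INC 4 -> ACC=22
Event 10 (EXEC): [IRQ2] PC=2: DEC 4 -> ACC=18
Event 11 (EXEC): [IRQ2] PC=3: IRET -> resume IRQ0 at PC=0 (depth now 1)
Event 12 (EXEC): [IRQ0] PC=0: INC 1 -> ACC=19
Event 13 (EXEC): [IRQ0] PC=1: INC 4 -> ACC=23
Event 14 (EXEC): [IRQ0] PC=2: IRET -> resume MAIN at PC=5 (depth now 0)
Event 15 (INT 2): INT 2 arrives: push (MAIN, PC=5), enter IRQ2 at PC=0 (depth now 1)
Event 16 (EXEC): [IRQ2] PC=0: DEC 4 -> ACC=19
Event 17 (EXEC): [IRQ2] PC=1: INC 4 -> ACC=23
Event 18 (EXEC): [IRQ2] PC=2: DEC 4 -> ACC=19
Event 19 (EXEC): [IRQ2] PC=3: IRET -> resume MAIN at PC=5 (depth now 0)
Event 20 (EXEC): [MAIN] PC=5: DEC 4 -> ACC=15
Event 21 (EXEC): [MAIN] PC=6: DEC 4 -> ACC=11
Event 22 (EXEC): [MAIN] PC=7: HALT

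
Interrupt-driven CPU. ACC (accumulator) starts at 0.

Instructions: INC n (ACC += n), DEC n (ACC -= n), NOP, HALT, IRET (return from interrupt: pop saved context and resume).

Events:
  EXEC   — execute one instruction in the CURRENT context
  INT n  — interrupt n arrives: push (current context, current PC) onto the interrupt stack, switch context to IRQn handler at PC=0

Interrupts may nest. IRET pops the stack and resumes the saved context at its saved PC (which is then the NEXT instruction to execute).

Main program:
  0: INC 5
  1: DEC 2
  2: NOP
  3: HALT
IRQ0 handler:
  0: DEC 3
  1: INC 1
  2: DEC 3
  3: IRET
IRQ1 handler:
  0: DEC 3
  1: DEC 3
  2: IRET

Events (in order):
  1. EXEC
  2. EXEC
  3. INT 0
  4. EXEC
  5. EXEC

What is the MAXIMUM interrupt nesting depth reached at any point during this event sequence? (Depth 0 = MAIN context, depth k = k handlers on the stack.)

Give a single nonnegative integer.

Answer: 1

Derivation:
Event 1 (EXEC): [MAIN] PC=0: INC 5 -> ACC=5 [depth=0]
Event 2 (EXEC): [MAIN] PC=1: DEC 2 -> ACC=3 [depth=0]
Event 3 (INT 0): INT 0 arrives: push (MAIN, PC=2), enter IRQ0 at PC=0 (depth now 1) [depth=1]
Event 4 (EXEC): [IRQ0] PC=0: DEC 3 -> ACC=0 [depth=1]
Event 5 (EXEC): [IRQ0] PC=1: INC 1 -> ACC=1 [depth=1]
Max depth observed: 1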